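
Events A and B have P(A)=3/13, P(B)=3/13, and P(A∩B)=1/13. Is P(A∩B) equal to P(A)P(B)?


P(A)*P(B) = 3/13*3/13 = 9/169
P(A∩B) = 1/13 != 9/169, so not independent

No, A and B are not independent


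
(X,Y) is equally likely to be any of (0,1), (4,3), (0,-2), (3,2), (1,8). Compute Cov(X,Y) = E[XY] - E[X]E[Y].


E[X]=8/5, E[Y]=12/5, E[XY]=26/5
Cov(X,Y) = E[XY] - E[X]E[Y] = 26/5 - 8/5*12/5 = 34/25

34/25


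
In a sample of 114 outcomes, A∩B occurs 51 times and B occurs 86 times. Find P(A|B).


P(A|B) = P(A∩B)/P(B) = (51/114)/(86/114) = 51/86

51/86


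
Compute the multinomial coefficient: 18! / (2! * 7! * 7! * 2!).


18! = 6402373705728000
Denominator: 2!=2 * 7!=5040 * 7!=5040 * 2!=2
Coefficient = 6402373705728000 / 101606400 = 63011520

63011520


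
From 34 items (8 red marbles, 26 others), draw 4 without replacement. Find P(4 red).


P(X=4) = C(8,4)*C(26,0) / C(34,4)
= 70*1 / 46376
= 70/46376 = 35/23188

35/23188


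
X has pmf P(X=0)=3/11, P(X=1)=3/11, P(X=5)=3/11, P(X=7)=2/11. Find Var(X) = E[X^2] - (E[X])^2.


E[X] = 32/11, E[X^2] = 16
Var(X) = E[X^2] - (E[X])^2 = 16 - (32/11)^2 = 912/121

912/121


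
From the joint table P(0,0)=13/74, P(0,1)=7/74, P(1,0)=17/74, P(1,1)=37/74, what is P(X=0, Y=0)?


Read from table: P(X=0, Y=0) = 13/74

13/74


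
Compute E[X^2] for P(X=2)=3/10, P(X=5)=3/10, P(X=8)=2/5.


E[X^2] = sum(g(x)*P(x))
= 4*3/10 + 25*3/10 + 64*2/5
= 343/10

343/10


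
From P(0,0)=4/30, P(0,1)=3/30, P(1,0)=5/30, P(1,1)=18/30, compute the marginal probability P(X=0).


P(X=0) = P(0,0)+P(0,1) = 4/30 + 3/30 = 7/30

7/30


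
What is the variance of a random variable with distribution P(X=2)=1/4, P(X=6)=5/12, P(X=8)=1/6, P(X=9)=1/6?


E[X] = 35/6, E[X^2] = 241/6
Var(X) = E[X^2] - (E[X])^2 = 241/6 - (35/6)^2 = 221/36

221/36


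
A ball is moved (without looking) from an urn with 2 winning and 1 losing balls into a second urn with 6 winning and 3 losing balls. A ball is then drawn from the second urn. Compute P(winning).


P(transfer winning) = 2/3; P(transfer losing) = 1/3
If winning transferred: Urn II has 7 winning of 10, so P(winning|winning moved) = 7/10
If losing transferred: Urn II has 6 winning of 10, so P(winning|losing moved) = 3/5
By total probability: P(winning) = 2/3*7/10 + 1/3*3/5 = 2/3

2/3


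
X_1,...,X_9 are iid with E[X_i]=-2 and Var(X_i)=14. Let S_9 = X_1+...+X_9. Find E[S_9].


E[S_n] = n*E[X_1] = 9*-2 = -18

-18


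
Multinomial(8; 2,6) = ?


8! = 40320
Denominator: 2!=2 * 6!=720
Coefficient = 40320 / 1440 = 28

28


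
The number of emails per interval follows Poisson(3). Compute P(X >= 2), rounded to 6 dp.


P(X>=2) = 1 - P(X<=1) = 1 - (e^(-3)*3^0/0! + e^(-3)*3^1/1!)
≈ 1 - (0.0497870684 + 0.1493612051)
= 1 - 0.1991482735 = 0.8008517265
≈ 0.800852

0.800852


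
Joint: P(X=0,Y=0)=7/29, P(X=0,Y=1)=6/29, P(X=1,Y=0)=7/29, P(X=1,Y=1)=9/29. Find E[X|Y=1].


P(Y=1) = 15/29
E[X|Y=1] = (0*6 + 1*9)/15 = 9/15 = 3/5

3/5


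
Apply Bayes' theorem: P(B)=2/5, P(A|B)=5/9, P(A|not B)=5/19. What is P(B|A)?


P(A) = P(A|B)P(B) + P(A|B')P(B') = 5/9*2/5 + 5/19*3/5 = 65/171
P(B|A) = P(A|B)P(B)/P(A) = (2/9)/(65/171) = 38/65

38/65


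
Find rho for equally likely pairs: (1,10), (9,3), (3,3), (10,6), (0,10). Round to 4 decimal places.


Cov(X,Y) = -8.2400, Var(X) = 17.0400, Var(Y) = 9.8400
rho = Cov/(sqrt(VarX)*sqrt(VarY)) = -0.6363

-0.6363


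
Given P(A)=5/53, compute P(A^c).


P(A') = 1 - P(A) = 1 - 5/53 = 48/53

48/53


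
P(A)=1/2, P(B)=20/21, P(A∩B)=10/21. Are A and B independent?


P(A)*P(B) = 1/2*20/21 = 10/21
P(A∩B) = 10/21, which equals P(A)P(B), so independent

Yes, A and B are independent


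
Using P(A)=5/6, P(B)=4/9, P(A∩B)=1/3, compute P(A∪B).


P(A∪B) = P(A) + P(B) - P(A∩B)
= 5/6 + 4/9 - 1/3 = 17/18

17/18


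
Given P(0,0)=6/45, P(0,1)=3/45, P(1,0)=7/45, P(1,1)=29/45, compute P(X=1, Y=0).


Read from table: P(X=1, Y=0) = 7/45

7/45


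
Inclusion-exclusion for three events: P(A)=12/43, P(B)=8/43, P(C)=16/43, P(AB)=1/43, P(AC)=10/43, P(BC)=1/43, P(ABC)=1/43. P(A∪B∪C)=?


P(A∪B∪C) = P(A)+P(B)+P(C) - P(AB)-P(AC)-P(BC) + P(ABC)
= 12/43+8/43+16/43 - 1/43-10/43-1/43 + 1/43
= 25/43

25/43


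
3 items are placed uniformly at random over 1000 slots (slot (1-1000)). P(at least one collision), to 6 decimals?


P(all different) = prod((1000-i)/1000 for i=0..2) = 0.997002
P(at least one match) = 1 - 0.997002 = 0.002998

0.002998


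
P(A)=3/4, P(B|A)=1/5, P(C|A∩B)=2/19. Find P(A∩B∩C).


P(A∩B∩C) = P(A) * P(B|A) * P(C|A∩B)
= 3/4 * 1/5 * 2/19
= 3/20 * 2/19 = 3/190

3/190


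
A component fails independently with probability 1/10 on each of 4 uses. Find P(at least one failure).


P(at least one) = 1 - P(none)
P(none) = (1 - 1/10)^4 = (9/10)^4 = 6561/10000
P(at least one) = 1 - 6561/10000 = 3439/10000

3439/10000


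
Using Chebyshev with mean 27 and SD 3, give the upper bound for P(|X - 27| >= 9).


k = 9/3 = 3
Chebyshev: P(|X-mu| >= k*sigma) <= 1/k^2 = 1/3^2 = 1/9

1/9


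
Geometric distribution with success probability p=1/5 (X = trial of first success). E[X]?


For geometric (trials until first success), E[X] = 1/p = 1/(1/5) = 5

5


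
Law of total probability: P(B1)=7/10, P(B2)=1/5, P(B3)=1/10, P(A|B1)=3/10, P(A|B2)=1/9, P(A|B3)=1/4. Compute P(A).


P(A) = P(A|B1)P(B1) + P(A|B2)P(B2) + P(A|B3)P(B3)
= 3/10*7/10 + 1/9*1/5 + 1/4*1/10
= 21/100 + 1/45 + 1/40 = 463/1800

463/1800


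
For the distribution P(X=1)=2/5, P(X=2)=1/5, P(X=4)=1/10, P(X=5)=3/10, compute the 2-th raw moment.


E[X^2] = sum(x^2 * P(x))
= 1*2/5 + 4*1/5 + 16*1/10 + 25*3/10
= 103/10

103/10


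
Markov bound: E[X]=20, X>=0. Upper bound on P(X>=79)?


Markov: P(X >= a) <= E[X]/a
P(X >= 79) <= 20/79

20/79


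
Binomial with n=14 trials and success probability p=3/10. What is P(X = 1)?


P(X=1) = C(14,1) * p^1 * (1-p)^13
= 14 * 3/10 * 96889010407/10000000000000
= 2034669218547/50000000000000

2034669218547/50000000000000


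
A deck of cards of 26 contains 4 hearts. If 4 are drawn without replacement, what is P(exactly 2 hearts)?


P(X=2) = C(4,2)*C(22,2) / C(26,4)
= 6*231 / 14950
= 1386/14950 = 693/7475

693/7475


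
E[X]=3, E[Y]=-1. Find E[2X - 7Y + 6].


E[2X - 7Y + 6] = 2*E[X] - 7*E[Y] + 6
= (2)*(3) + (-7)*(-1) + (6)
= 6 + 7 + 6 = 19

19


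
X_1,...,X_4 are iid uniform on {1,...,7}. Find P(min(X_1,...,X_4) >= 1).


P(min >= 1) = P(all X_i >= 1) = (P(X_1 >= 1))^4
= (7/7)^4 = 1^4 = 1

1


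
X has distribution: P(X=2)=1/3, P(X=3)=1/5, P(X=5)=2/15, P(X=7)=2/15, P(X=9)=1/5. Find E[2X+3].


E[2X+3] = sum(g(x)*P(x))
= 7*1/3 + 9*1/5 + 13*2/15 + 17*2/15 + 21*1/5
= 37/3

37/3


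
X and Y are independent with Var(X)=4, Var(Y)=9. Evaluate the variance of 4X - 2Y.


Independence => Cov(X,Y)=0
Var(4X - 2Y) = 4^2*Var(X) + (-2)^2*Var(Y)
= 16*4 + 4*9 = 100

100


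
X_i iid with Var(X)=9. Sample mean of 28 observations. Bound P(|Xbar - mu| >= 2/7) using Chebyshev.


Var(Xbar) = Var(X)/n = 9/28
Chebyshev: P(|Xbar-mu| >= 2/7) <= Var(Xbar)/(2/7)^2 = (9/28)/(4/49) = 63/16
Bound exceeds 1, so trivial bound: 1

1


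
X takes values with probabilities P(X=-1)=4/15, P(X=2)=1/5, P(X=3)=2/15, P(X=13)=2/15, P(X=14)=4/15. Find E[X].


E[X] = sum(x * P(x))
= -1*4/15 + 2*1/5 + 3*2/15 + 13*2/15 + 14*4/15
= 6

6


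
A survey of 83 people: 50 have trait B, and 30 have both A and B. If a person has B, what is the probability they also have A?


P(A|B) = P(A∩B)/P(B) = (30/83)/(50/83) = 30/50 = 3/5

3/5


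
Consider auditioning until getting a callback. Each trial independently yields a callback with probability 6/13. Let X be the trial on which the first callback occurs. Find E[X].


For geometric (trials until first success), E[X] = 1/p = 1/(6/13) = 13/6

13/6


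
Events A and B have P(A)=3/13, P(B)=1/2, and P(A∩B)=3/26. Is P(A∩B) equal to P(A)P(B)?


P(A)*P(B) = 3/13*1/2 = 3/26
P(A∩B) = 3/26, which equals P(A)P(B), so independent

Yes, A and B are independent


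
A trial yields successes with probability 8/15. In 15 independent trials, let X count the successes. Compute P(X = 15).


P(X=15) = C(15,15) * p^15 * (1-p)^0
= 1 * 35184372088832/437893890380859375 * 1
= 35184372088832/437893890380859375

35184372088832/437893890380859375


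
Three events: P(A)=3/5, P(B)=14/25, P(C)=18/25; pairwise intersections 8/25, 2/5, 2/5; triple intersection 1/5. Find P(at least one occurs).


P(A∪B∪C) = P(A)+P(B)+P(C) - P(AB)-P(AC)-P(BC) + P(ABC)
= 3/5+14/25+18/25 - 8/25-2/5-2/5 + 1/5
= 24/25

24/25


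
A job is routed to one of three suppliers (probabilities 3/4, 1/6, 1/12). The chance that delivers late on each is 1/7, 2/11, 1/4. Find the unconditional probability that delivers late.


P(A) = P(A|B1)P(B1) + P(A|B2)P(B2) + P(A|B3)P(B3)
= 1/7*3/4 + 2/11*1/6 + 1/4*1/12
= 3/28 + 1/33 + 1/48 = 195/1232

195/1232


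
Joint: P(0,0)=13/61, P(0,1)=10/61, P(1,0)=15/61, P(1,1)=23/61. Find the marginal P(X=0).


P(X=0) = P(0,0)+P(0,1) = 13/61 + 10/61 = 23/61

23/61


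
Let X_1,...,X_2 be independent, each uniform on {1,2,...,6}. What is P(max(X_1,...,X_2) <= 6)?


P(max <= 6) = P(all X_i <= 6) = (P(X_1 <= 6))^2
= (6/6)^2 = 1^2 = 1

1


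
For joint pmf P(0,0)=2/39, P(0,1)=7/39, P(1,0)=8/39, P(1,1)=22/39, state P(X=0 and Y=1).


Read from table: P(X=0, Y=1) = 7/39

7/39


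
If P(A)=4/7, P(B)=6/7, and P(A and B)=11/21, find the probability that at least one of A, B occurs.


P(A∪B) = P(A) + P(B) - P(A∩B)
= 4/7 + 6/7 - 11/21 = 19/21

19/21


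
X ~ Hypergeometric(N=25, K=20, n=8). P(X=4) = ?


P(X=4) = C(20,4)*C(5,4) / C(25,8)
= 4845*5 / 1081575
= 24225/1081575 = 17/759

17/759


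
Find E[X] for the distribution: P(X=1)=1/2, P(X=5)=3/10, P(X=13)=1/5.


E[X] = sum(x * P(x))
= 1*1/2 + 5*3/10 + 13*1/5
= 23/5

23/5


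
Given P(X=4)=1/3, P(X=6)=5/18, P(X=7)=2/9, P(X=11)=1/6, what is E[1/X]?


E[1/X] = sum(g(x)*P(x))
= 1/4*1/3 + 1/6*5/18 + 1/7*2/9 + 1/11*1/6
= 367/2079

367/2079


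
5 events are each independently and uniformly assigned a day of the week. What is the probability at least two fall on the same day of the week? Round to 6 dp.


P(all different) = prod((7-i)/7 for i=0..4) = 0.149938
P(at least one match) = 1 - 0.149938 = 0.850062

0.850062


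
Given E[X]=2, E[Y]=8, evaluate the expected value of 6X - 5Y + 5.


E[6X - 5Y + 5] = 6*E[X] - 5*E[Y] + 5
= (6)*(2) + (-5)*(8) + (5)
= 12 - 40 + 5 = -23

-23


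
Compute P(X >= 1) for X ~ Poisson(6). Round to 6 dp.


P(X>=1) = 1 - P(X<=0) = 1 - (e^(-6)*6^0/0!)
≈ 1 - 0.0024787522 = 0.9975212478
≈ 0.997521

0.997521


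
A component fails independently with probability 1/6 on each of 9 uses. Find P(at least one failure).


P(at least one) = 1 - P(none)
P(none) = (1 - 1/6)^9 = (5/6)^9 = 1953125/10077696
P(at least one) = 1 - 1953125/10077696 = 8124571/10077696

8124571/10077696


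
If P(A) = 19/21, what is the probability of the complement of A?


P(A') = 1 - P(A) = 1 - 19/21 = 2/21

2/21


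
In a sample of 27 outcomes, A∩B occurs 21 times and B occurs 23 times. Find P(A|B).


P(A|B) = P(A∩B)/P(B) = (21/27)/(23/27) = 21/23

21/23


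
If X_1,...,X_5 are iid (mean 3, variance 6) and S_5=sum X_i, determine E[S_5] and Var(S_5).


E[S_n] = n*mu = 5*3 = 15
Var(S_n) = n*sigma^2 = 5*6 = 30

E[S_5]=15, Var(S_5)=30


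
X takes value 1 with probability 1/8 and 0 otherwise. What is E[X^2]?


For Bernoulli: X in {0,1}
E[X^2] = 0^2*(1-1/8) + 1^2*1/8 = 1/8

1/8


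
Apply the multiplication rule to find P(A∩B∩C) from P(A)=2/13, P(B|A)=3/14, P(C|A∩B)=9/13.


P(A∩B∩C) = P(A) * P(B|A) * P(C|A∩B)
= 2/13 * 3/14 * 9/13
= 3/91 * 9/13 = 27/1183

27/1183


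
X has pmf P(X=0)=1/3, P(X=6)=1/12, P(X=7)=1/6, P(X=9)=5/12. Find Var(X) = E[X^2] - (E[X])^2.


E[X] = 65/12, E[X^2] = 539/12
Var(X) = E[X^2] - (E[X])^2 = 539/12 - (65/12)^2 = 2243/144

2243/144


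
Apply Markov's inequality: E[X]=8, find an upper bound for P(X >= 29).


Markov: P(X >= a) <= E[X]/a
P(X >= 29) <= 8/29

8/29


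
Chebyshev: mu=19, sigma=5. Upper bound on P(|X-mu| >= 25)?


k = 25/5 = 5
Chebyshev: P(|X-mu| >= k*sigma) <= 1/k^2 = 1/5^2 = 1/25

1/25


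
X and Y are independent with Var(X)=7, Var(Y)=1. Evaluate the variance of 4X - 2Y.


Independence => Cov(X,Y)=0
Var(4X - 2Y) = 4^2*Var(X) + (-2)^2*Var(Y)
= 16*7 + 4*1 = 116

116


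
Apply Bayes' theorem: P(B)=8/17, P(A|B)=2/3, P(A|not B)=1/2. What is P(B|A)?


P(A) = P(A|B)P(B) + P(A|B')P(B') = 2/3*8/17 + 1/2*9/17 = 59/102
P(B|A) = P(A|B)P(B)/P(A) = (16/51)/(59/102) = 32/59

32/59


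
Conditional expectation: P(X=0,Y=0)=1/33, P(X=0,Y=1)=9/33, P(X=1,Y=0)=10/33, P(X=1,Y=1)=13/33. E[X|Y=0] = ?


P(Y=0) = 11/33
E[X|Y=0] = (0*1 + 1*10)/11 = 10/11

10/11


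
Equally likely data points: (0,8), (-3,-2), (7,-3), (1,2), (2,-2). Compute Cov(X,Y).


E[X]=7/5, E[Y]=3/5, E[XY]=-17/5
Cov(X,Y) = E[XY] - E[X]E[Y] = -17/5 - 7/5*3/5 = -106/25

-106/25


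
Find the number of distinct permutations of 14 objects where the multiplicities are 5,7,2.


14! = 87178291200
Denominator: 5!=120 * 7!=5040 * 2!=2
Coefficient = 87178291200 / 1209600 = 72072

72072


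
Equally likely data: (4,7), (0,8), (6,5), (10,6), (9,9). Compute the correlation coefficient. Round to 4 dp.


Cov(X,Y) = -0.8000, Var(X) = 12.9600, Var(Y) = 2.0000
rho = Cov/(sqrt(VarX)*sqrt(VarY)) = -0.1571

-0.1571


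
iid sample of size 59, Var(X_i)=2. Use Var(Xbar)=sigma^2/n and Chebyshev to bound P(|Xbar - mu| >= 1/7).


Var(Xbar) = Var(X)/n = 2/59
Chebyshev: P(|Xbar-mu| >= 1/7) <= Var(Xbar)/(1/7)^2 = (2/59)/(1/49) = 98/59
Bound exceeds 1, so trivial bound: 1

1


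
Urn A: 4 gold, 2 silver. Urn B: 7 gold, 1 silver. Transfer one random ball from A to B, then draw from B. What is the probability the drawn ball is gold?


P(transfer gold) = 4/6 = 2/3; P(transfer silver) = 1/3
If gold transferred: Urn II has 8 gold of 9, so P(gold|gold moved) = 8/9
If silver transferred: Urn II has 7 gold of 9, so P(gold|silver moved) = 7/9
By total probability: P(gold) = 2/3*8/9 + 1/3*7/9 = 23/27

23/27


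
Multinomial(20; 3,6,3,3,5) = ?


20! = 2432902008176640000
Denominator: 3!=6 * 6!=720 * 3!=6 * 3!=6 * 5!=120
Coefficient = 2432902008176640000 / 18662400 = 130363833600

130363833600


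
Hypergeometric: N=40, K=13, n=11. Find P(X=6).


P(X=6) = C(13,6)*C(27,5) / C(40,11)
= 1716*80730 / 2311801440
= 138532680/2311801440 = 88803/1481924

88803/1481924


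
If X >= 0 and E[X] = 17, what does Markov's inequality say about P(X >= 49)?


Markov: P(X >= a) <= E[X]/a
P(X >= 49) <= 17/49

17/49


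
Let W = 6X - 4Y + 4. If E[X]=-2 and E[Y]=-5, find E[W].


E[6X - 4Y + 4] = 6*E[X] - 4*E[Y] + 4
= (6)*(-2) + (-4)*(-5) + (4)
= -12 + 20 + 4 = 12

12


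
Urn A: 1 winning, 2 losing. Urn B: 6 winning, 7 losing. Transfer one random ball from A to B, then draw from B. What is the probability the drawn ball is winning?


P(transfer winning) = 1/3; P(transfer losing) = 2/3
If winning transferred: Urn II has 7 winning of 14, so P(winning|winning moved) = 1/2
If losing transferred: Urn II has 6 winning of 14, so P(winning|losing moved) = 3/7
By total probability: P(winning) = 1/3*1/2 + 2/3*3/7 = 19/42

19/42


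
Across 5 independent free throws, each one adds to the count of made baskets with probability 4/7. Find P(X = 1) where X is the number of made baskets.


P(X=1) = C(5,1) * p^1 * (1-p)^4
= 5 * 4/7 * 81/2401
= 1620/16807

1620/16807


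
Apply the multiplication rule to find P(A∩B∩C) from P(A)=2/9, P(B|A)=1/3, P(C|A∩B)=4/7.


P(A∩B∩C) = P(A) * P(B|A) * P(C|A∩B)
= 2/9 * 1/3 * 4/7
= 2/27 * 4/7 = 8/189

8/189


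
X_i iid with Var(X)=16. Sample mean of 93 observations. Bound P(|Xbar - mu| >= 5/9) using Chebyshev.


Var(Xbar) = Var(X)/n = 16/93
Chebyshev: P(|Xbar-mu| >= 5/9) <= Var(Xbar)/(5/9)^2 = (16/93)/(25/81) = 432/775

432/775


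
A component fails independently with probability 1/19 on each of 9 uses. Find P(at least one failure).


P(at least one) = 1 - P(none)
P(none) = (1 - 1/19)^9 = (18/19)^9 = 198359290368/322687697779
P(at least one) = 1 - 198359290368/322687697779 = 124328407411/322687697779

124328407411/322687697779


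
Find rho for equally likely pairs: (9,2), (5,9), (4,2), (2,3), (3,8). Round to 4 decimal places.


Cov(X,Y) = -1.8800, Var(X) = 5.8400, Var(Y) = 9.3600
rho = Cov/(sqrt(VarX)*sqrt(VarY)) = -0.2543

-0.2543


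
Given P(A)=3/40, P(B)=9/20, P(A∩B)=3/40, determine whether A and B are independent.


P(A)*P(B) = 3/40*9/20 = 27/800
P(A∩B) = 3/40 != 27/800, so not independent

No, A and B are not independent


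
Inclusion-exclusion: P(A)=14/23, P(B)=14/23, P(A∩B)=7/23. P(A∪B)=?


P(A∪B) = P(A) + P(B) - P(A∩B)
= 14/23 + 14/23 - 7/23 = 21/23

21/23


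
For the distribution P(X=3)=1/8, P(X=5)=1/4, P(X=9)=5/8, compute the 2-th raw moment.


E[X^2] = sum(x^2 * P(x))
= 9*1/8 + 25*1/4 + 81*5/8
= 58

58


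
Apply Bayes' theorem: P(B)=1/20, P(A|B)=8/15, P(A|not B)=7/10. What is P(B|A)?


P(A) = P(A|B)P(B) + P(A|B')P(B') = 8/15*1/20 + 7/10*19/20 = 83/120
P(B|A) = P(A|B)P(B)/P(A) = (2/75)/(83/120) = 16/415

16/415


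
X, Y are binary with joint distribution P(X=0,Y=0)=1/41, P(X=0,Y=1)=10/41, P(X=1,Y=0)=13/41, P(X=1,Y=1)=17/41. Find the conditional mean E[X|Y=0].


P(Y=0) = 14/41
E[X|Y=0] = (0*1 + 1*13)/14 = 13/14

13/14


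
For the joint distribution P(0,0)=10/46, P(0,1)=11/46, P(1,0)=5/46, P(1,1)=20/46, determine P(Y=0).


P(Y=0) = P(0,0)+P(1,0) = 10/46 + 5/46 = 15/46

15/46


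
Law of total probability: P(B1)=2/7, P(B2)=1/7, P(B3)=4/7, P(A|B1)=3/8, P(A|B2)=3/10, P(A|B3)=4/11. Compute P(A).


P(A) = P(A|B1)P(B1) + P(A|B2)P(B2) + P(A|B3)P(B3)
= 3/8*2/7 + 3/10*1/7 + 4/11*4/7
= 3/28 + 3/70 + 16/77 = 551/1540

551/1540


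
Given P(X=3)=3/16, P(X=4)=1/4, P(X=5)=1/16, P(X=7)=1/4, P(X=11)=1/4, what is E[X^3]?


E[X^3] = sum(g(x)*P(x))
= 27*3/16 + 64*1/4 + 125*1/16 + 343*1/4 + 1331*1/4
= 3579/8

3579/8


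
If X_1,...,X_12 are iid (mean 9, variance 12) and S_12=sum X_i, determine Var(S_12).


By independence, Var(S_n) = n*Var(X_1) = 12*12 = 144

144


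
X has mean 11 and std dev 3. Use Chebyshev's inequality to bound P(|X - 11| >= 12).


k = 12/3 = 4
Chebyshev: P(|X-mu| >= k*sigma) <= 1/k^2 = 1/4^2 = 1/16

1/16


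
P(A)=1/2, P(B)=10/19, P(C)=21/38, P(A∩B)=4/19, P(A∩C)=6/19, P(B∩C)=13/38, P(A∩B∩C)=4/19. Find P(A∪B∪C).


P(A∪B∪C) = P(A)+P(B)+P(C) - P(AB)-P(AC)-P(BC) + P(ABC)
= 1/2+10/19+21/38 - 4/19-6/19-13/38 + 4/19
= 35/38

35/38


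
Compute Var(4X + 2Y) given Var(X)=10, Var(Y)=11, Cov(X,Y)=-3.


Var(4X + 2Y) = 4^2*Var(X) + 2^2*Var(Y) + 2*4*2*Cov(X,Y)
= 16*10 + 4*11 + 16*(-3)
= 160 + 44 - 48 = 156

156


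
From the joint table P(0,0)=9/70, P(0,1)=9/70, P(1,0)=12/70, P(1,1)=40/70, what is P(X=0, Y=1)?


Read from table: P(X=0, Y=1) = 9/70

9/70


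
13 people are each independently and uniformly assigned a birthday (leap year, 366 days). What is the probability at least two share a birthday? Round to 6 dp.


P(all different) = prod((366-i)/366 for i=0..12) = 0.806071
P(at least one match) = 1 - 0.806071 = 0.193929

0.193929


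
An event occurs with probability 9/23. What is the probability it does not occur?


P(A') = 1 - P(A) = 1 - 9/23 = 14/23

14/23


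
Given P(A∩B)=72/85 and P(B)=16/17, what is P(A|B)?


P(A|B) = P(A∩B)/P(B) = (72/85)/(80/85) = 72/80 = 9/10

9/10


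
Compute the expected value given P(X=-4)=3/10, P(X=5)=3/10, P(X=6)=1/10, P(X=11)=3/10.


E[X] = sum(x * P(x))
= -4*3/10 + 5*3/10 + 6*1/10 + 11*3/10
= 21/5

21/5


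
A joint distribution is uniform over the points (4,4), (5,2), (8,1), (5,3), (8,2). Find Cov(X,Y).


E[X]=6, E[Y]=12/5, E[XY]=13
Cov(X,Y) = E[XY] - E[X]E[Y] = 13 - 6*12/5 = -7/5

-7/5


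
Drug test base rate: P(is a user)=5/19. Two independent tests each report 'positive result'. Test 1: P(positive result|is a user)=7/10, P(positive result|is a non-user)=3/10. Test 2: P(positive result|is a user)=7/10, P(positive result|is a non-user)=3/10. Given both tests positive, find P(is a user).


After test 1: P(+) = 7/10*5/19 + 3/10*14/19 = 77/190
P(B|+) = (7/38)/(77/190) = 5/11
After test 2 (use post1 as new prior): P(+) = 7/10*5/11 + 3/10*6/11 = 53/110
P(B|+,+) = (7/22)/(53/110) = 35/53

35/53


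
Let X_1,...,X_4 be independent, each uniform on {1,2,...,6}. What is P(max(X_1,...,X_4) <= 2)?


P(max <= 2) = P(all X_i <= 2) = (P(X_1 <= 2))^4
= (2/6)^4 = (1/3)^4 = 1/81

1/81


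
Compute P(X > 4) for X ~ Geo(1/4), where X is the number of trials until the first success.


P(X > 4) = P(first 4 trials all fail) = (1-p)^4 = (3/4)^4 = 81/256

81/256


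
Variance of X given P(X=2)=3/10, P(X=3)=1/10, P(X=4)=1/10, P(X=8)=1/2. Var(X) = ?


E[X] = 53/10, E[X^2] = 357/10
Var(X) = E[X^2] - (E[X])^2 = 357/10 - (53/10)^2 = 761/100

761/100


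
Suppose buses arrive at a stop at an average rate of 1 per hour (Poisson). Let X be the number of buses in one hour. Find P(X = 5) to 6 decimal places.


P(X=5) = e^(-1) * 1^5 / 5!
≈ 0.3678794412 * 1 / 120
≈ 0.003066

0.003066


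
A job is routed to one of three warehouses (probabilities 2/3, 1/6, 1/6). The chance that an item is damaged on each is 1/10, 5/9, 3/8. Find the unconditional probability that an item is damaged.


P(A) = P(A|B1)P(B1) + P(A|B2)P(B2) + P(A|B3)P(B3)
= 1/10*2/3 + 5/9*1/6 + 3/8*1/6
= 1/15 + 5/54 + 1/16 = 479/2160

479/2160


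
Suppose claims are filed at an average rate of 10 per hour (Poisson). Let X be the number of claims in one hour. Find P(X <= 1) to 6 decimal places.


P(X<=1) = e^(-10)*10^0/0! + e^(-10)*10^1/1!
≈ 0.0000453999 + 0.0004539993
= 0.0004993992
≈ 0.000499

0.000499


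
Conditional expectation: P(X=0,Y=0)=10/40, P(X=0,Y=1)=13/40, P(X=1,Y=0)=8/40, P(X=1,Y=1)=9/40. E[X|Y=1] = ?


P(Y=1) = 22/40
E[X|Y=1] = (0*13 + 1*9)/22 = 9/22

9/22


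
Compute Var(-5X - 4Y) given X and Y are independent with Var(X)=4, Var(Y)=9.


Independence => Cov(X,Y)=0
Var(-5X - 4Y) = (-5)^2*Var(X) + (-4)^2*Var(Y)
= 25*4 + 16*9 = 244

244


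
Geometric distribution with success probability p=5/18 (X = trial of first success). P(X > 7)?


P(X > 7) = P(first 7 trials all fail) = (1-p)^7 = (13/18)^7 = 62748517/612220032

62748517/612220032


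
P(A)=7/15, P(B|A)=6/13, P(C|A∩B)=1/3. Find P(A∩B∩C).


P(A∩B∩C) = P(A) * P(B|A) * P(C|A∩B)
= 7/15 * 6/13 * 1/3
= 14/65 * 1/3 = 14/195

14/195


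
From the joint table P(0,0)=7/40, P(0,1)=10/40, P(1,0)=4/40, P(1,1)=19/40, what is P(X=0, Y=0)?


Read from table: P(X=0, Y=0) = 7/40

7/40


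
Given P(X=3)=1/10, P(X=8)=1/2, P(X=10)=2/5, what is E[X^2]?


E[X^2] = sum(g(x)*P(x))
= 9*1/10 + 64*1/2 + 100*2/5
= 729/10

729/10


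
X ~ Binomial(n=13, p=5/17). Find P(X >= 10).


P(X>=10) = P(X=10) + P(X=11) + P(X=12) + P(X=13)
= 4826250000000/9904578032905937 + 548437500000/9904578032905937 + 38085937500/9904578032905937 + 1220703125/9904578032905937
= 5413994140625/9904578032905937

5413994140625/9904578032905937


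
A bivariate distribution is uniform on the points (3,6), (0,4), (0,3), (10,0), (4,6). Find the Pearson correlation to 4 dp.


Cov(X,Y) = -4.5200, Var(X) = 13.4400, Var(Y) = 4.9600
rho = Cov/(sqrt(VarX)*sqrt(VarY)) = -0.5536

-0.5536


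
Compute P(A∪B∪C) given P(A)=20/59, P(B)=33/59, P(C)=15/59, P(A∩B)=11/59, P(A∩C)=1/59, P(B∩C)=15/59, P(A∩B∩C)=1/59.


P(A∪B∪C) = P(A)+P(B)+P(C) - P(AB)-P(AC)-P(BC) + P(ABC)
= 20/59+33/59+15/59 - 11/59-1/59-15/59 + 1/59
= 42/59

42/59


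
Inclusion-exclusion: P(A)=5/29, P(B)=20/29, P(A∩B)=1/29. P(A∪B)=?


P(A∪B) = P(A) + P(B) - P(A∩B)
= 5/29 + 20/29 - 1/29 = 24/29

24/29


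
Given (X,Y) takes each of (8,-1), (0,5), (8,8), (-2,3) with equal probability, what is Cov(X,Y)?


E[X]=7/2, E[Y]=15/4, E[XY]=25/2
Cov(X,Y) = E[XY] - E[X]E[Y] = 25/2 - 7/2*15/4 = -5/8

-5/8


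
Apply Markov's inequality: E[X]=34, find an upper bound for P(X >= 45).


Markov: P(X >= a) <= E[X]/a
P(X >= 45) <= 34/45

34/45


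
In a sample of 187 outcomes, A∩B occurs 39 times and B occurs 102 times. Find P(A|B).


P(A|B) = P(A∩B)/P(B) = (39/187)/(102/187) = 39/102 = 13/34

13/34


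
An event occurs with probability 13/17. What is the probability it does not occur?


P(A') = 1 - P(A) = 1 - 13/17 = 4/17

4/17


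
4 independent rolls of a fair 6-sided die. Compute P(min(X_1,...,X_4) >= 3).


P(min >= 3) = P(all X_i >= 3) = (P(X_1 >= 3))^4
= (4/6)^4 = (2/3)^4 = 16/81

16/81


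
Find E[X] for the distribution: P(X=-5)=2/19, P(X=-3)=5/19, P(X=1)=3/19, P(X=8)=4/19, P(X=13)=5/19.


E[X] = sum(x * P(x))
= -5*2/19 - 3*5/19 + 1*3/19 + 8*4/19 + 13*5/19
= 75/19

75/19


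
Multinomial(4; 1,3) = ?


4! = 24
Denominator: 1!=1 * 3!=6
Coefficient = 24 / 6 = 4

4


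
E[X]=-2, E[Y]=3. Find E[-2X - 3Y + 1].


E[-2X - 3Y + 1] = -2*E[X] - 3*E[Y] + 1
= (-2)*(-2) + (-3)*(3) + (1)
= 4 - 9 + 1 = -4

-4


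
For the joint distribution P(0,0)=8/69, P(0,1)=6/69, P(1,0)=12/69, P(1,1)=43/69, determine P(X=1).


P(X=1) = P(1,0)+P(1,1) = 12/69 + 43/69 = 55/69

55/69


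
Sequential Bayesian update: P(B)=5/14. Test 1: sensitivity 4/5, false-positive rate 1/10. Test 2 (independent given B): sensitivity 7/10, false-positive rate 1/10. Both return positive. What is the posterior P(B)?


After test 1: P(+) = 4/5*5/14 + 1/10*9/14 = 7/20
P(B|+) = (2/7)/(7/20) = 40/49
After test 2 (use post1 as new prior): P(+) = 7/10*40/49 + 1/10*9/49 = 289/490
P(B|+,+) = (4/7)/(289/490) = 280/289

280/289


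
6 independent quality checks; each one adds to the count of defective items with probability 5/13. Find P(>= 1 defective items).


P(at least one) = 1 - P(none)
P(none) = (1 - 5/13)^6 = (8/13)^6 = 262144/4826809
P(at least one) = 1 - 262144/4826809 = 4564665/4826809

4564665/4826809


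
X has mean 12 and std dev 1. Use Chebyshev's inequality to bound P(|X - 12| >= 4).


k = 4/1 = 4
Chebyshev: P(|X-mu| >= k*sigma) <= 1/k^2 = 1/4^2 = 1/16

1/16


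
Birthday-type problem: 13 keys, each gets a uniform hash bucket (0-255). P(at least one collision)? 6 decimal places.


P(all different) = prod((256-i)/256 for i=0..12) = 0.733615
P(at least one match) = 1 - 0.733615 = 0.266385

0.266385


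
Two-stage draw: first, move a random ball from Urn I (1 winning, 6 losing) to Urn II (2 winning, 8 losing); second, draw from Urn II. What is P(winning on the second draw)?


P(transfer winning) = 1/7; P(transfer losing) = 6/7
If winning transferred: Urn II has 3 winning of 11, so P(winning|winning moved) = 3/11
If losing transferred: Urn II has 2 winning of 11, so P(winning|losing moved) = 2/11
By total probability: P(winning) = 1/7*3/11 + 6/7*2/11 = 15/77

15/77


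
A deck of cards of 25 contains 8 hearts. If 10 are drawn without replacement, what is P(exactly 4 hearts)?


P(X=4) = C(8,4)*C(17,6) / C(25,10)
= 70*12376 / 3268760
= 866320/3268760 = 1274/4807

1274/4807


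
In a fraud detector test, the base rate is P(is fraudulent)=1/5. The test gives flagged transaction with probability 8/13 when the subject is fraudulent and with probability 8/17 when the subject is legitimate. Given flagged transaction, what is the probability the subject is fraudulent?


P(A) = P(A|B)P(B) + P(A|B')P(B') = 8/13*1/5 + 8/17*4/5 = 552/1105
P(B|A) = P(A|B)P(B)/P(A) = (8/65)/(552/1105) = 17/69

17/69


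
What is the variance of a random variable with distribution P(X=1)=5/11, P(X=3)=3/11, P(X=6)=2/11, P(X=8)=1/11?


E[X] = 34/11, E[X^2] = 168/11
Var(X) = E[X^2] - (E[X])^2 = 168/11 - (34/11)^2 = 692/121

692/121


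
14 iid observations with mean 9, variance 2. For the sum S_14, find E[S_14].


E[S_n] = n*E[X_1] = 14*9 = 126

126


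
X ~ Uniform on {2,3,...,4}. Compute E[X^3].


E[X^3] = (1/3) * sum(x^3 for x=2..4)
= 99/3 = 33

33


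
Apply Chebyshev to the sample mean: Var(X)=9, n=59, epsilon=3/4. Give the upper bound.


Var(Xbar) = Var(X)/n = 9/59
Chebyshev: P(|Xbar-mu| >= 3/4) <= Var(Xbar)/(3/4)^2 = (9/59)/(9/16) = 16/59

16/59


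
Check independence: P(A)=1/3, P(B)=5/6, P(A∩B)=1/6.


P(A)*P(B) = 1/3*5/6 = 5/18
P(A∩B) = 1/6 != 5/18, so not independent

No, A and B are not independent


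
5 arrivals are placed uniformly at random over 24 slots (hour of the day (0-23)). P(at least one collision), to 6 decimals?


P(all different) = prod((24-i)/24 for i=0..4) = 0.640553
P(at least one match) = 1 - 0.640553 = 0.359447

0.359447


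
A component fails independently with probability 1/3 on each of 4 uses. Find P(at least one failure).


P(at least one) = 1 - P(none)
P(none) = (1 - 1/3)^4 = (2/3)^4 = 16/81
P(at least one) = 1 - 16/81 = 65/81

65/81


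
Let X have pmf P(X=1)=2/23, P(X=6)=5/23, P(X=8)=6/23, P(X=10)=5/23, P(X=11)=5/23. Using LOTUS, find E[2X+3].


E[2X+3] = sum(g(x)*P(x))
= 5*2/23 + 15*5/23 + 19*6/23 + 23*5/23 + 25*5/23
= 439/23

439/23


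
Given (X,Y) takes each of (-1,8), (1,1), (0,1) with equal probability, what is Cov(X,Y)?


E[X]=0, E[Y]=10/3, E[XY]=-7/3
Cov(X,Y) = E[XY] - E[X]E[Y] = -7/3 - 0*10/3 = -7/3

-7/3


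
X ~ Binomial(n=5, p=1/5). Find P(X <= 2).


P(X<=2) = P(X=0) + P(X=1) + P(X=2)
= 1024/3125 + 256/625 + 128/625
= 2944/3125

2944/3125


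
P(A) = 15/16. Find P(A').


P(A') = 1 - P(A) = 1 - 15/16 = 1/16

1/16


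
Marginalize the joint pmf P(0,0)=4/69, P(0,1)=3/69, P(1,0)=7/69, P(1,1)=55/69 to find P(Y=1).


P(Y=1) = P(0,1)+P(1,1) = 3/69 + 55/69 = 58/69

58/69


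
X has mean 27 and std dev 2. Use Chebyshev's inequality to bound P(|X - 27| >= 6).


k = 6/2 = 3
Chebyshev: P(|X-mu| >= k*sigma) <= 1/k^2 = 1/3^2 = 1/9

1/9


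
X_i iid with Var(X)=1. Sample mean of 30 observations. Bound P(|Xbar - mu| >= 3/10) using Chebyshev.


Var(Xbar) = Var(X)/n = 1/30
Chebyshev: P(|Xbar-mu| >= 3/10) <= Var(Xbar)/(3/10)^2 = (1/30)/(9/100) = 10/27

10/27


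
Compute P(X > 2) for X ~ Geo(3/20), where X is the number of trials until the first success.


P(X > 2) = P(first 2 trials all fail) = (1-p)^2 = (17/20)^2 = 289/400

289/400


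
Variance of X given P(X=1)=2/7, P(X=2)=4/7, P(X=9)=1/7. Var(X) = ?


E[X] = 19/7, E[X^2] = 99/7
Var(X) = E[X^2] - (E[X])^2 = 99/7 - (19/7)^2 = 332/49

332/49


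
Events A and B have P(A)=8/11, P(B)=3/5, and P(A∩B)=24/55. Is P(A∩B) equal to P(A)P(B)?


P(A)*P(B) = 8/11*3/5 = 24/55
P(A∩B) = 24/55, which equals P(A)P(B), so independent

Yes, A and B are independent


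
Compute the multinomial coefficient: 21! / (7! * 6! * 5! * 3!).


21! = 51090942171709440000
Denominator: 7!=5040 * 6!=720 * 5!=120 * 3!=6
Coefficient = 51090942171709440000 / 2612736000 = 19554575040

19554575040


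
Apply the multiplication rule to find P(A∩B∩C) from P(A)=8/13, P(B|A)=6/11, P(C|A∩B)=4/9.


P(A∩B∩C) = P(A) * P(B|A) * P(C|A∩B)
= 8/13 * 6/11 * 4/9
= 48/143 * 4/9 = 64/429

64/429


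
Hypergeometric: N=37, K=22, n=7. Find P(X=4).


P(X=4) = C(22,4)*C(15,3) / C(37,7)
= 7315*455 / 10295472
= 3328325/10295472 = 302575/935952

302575/935952


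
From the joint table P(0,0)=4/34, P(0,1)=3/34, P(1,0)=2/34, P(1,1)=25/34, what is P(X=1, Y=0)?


Read from table: P(X=1, Y=0) = 2/34 = 1/17

1/17


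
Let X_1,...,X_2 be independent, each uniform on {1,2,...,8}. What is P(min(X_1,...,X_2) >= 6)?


P(min >= 6) = P(all X_i >= 6) = (P(X_1 >= 6))^2
= (3/8)^2 = 9/64

9/64


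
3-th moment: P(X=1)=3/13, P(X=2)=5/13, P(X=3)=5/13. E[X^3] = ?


E[X^3] = sum(x^3 * P(x))
= 1*3/13 + 8*5/13 + 27*5/13
= 178/13

178/13


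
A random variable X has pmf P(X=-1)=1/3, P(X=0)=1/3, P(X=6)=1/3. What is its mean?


E[X] = sum(x * P(x))
= -1*1/3 + 0*1/3 + 6*1/3
= 5/3

5/3


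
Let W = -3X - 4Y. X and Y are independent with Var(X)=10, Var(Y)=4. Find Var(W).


Independence => Cov(X,Y)=0
Var(-3X - 4Y) = (-3)^2*Var(X) + (-4)^2*Var(Y)
= 9*10 + 16*4 = 154

154


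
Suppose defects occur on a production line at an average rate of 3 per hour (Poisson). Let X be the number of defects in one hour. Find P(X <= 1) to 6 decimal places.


P(X<=1) = e^(-3)*3^0/0! + e^(-3)*3^1/1!
≈ 0.0497870684 + 0.1493612051
= 0.1991482735
≈ 0.199148

0.199148


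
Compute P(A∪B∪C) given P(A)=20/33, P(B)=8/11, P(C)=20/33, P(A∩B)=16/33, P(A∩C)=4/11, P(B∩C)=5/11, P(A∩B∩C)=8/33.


P(A∪B∪C) = P(A)+P(B)+P(C) - P(AB)-P(AC)-P(BC) + P(ABC)
= 20/33+8/11+20/33 - 16/33-4/11-5/11 + 8/33
= 29/33

29/33


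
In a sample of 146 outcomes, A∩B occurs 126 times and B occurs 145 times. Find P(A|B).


P(A|B) = P(A∩B)/P(B) = (126/146)/(145/146) = 126/145

126/145


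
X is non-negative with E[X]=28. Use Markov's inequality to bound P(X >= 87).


Markov: P(X >= a) <= E[X]/a
P(X >= 87) <= 28/87

28/87


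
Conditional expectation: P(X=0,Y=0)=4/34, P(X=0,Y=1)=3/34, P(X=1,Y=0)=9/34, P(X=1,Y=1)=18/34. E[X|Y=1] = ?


P(Y=1) = 21/34
E[X|Y=1] = (0*3 + 1*18)/21 = 18/21 = 6/7

6/7


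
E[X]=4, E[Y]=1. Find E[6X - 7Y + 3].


E[6X - 7Y + 3] = 6*E[X] - 7*E[Y] + 3
= (6)*(4) + (-7)*(1) + (3)
= 24 - 7 + 3 = 20

20


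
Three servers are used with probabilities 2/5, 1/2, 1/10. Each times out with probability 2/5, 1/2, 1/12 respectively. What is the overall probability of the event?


P(A) = P(A|B1)P(B1) + P(A|B2)P(B2) + P(A|B3)P(B3)
= 2/5*2/5 + 1/2*1/2 + 1/12*1/10
= 4/25 + 1/4 + 1/120 = 251/600

251/600


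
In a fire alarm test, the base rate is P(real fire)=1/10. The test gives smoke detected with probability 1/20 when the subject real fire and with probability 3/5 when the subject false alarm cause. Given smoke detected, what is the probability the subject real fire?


P(A) = P(A|B)P(B) + P(A|B')P(B') = 1/20*1/10 + 3/5*9/10 = 109/200
P(B|A) = P(A|B)P(B)/P(A) = (1/200)/(109/200) = 1/109

1/109


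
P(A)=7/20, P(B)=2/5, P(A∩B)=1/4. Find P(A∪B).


P(A∪B) = P(A) + P(B) - P(A∩B)
= 7/20 + 2/5 - 1/4 = 1/2

1/2


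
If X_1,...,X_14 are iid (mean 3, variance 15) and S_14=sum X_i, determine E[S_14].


E[S_n] = n*E[X_1] = 14*3 = 42

42


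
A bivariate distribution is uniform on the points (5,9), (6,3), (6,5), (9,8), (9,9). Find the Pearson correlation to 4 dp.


Cov(X,Y) = 1.6000, Var(X) = 2.8000, Var(Y) = 5.7600
rho = Cov/(sqrt(VarX)*sqrt(VarY)) = 0.3984

0.3984


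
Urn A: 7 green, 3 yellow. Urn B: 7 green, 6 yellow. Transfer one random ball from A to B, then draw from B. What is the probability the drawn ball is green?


P(transfer green) = 7/10; P(transfer yellow) = 3/10
If green transferred: Urn II has 8 green of 14, so P(green|green moved) = 4/7
If yellow transferred: Urn II has 7 green of 14, so P(green|yellow moved) = 1/2
By total probability: P(green) = 7/10*4/7 + 3/10*1/2 = 11/20

11/20


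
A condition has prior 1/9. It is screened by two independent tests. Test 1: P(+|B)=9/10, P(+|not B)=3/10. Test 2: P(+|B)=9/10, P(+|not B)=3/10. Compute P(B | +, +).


After test 1: P(+) = 9/10*1/9 + 3/10*8/9 = 11/30
P(B|+) = (1/10)/(11/30) = 3/11
After test 2 (use post1 as new prior): P(+) = 9/10*3/11 + 3/10*8/11 = 51/110
P(B|+,+) = (27/110)/(51/110) = 9/17

9/17


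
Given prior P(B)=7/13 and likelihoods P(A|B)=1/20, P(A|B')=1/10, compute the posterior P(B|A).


P(A) = P(A|B)P(B) + P(A|B')P(B') = 1/20*7/13 + 1/10*6/13 = 19/260
P(B|A) = P(A|B)P(B)/P(A) = (7/260)/(19/260) = 7/19

7/19


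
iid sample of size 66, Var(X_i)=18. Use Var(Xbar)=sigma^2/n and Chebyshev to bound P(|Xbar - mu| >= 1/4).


Var(Xbar) = Var(X)/n = 18/66
Chebyshev: P(|Xbar-mu| >= 1/4) <= Var(Xbar)/(1/4)^2 = (3/11)/(1/16) = 48/11
Bound exceeds 1, so trivial bound: 1

1


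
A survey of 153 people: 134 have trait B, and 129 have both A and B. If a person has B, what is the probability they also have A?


P(A|B) = P(A∩B)/P(B) = (129/153)/(134/153) = 129/134

129/134


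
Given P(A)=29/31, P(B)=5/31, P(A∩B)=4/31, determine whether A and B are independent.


P(A)*P(B) = 29/31*5/31 = 145/961
P(A∩B) = 4/31 != 145/961, so not independent

No, A and B are not independent


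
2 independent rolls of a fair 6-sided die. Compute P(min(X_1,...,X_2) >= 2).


P(min >= 2) = P(all X_i >= 2) = (P(X_1 >= 2))^2
= (5/6)^2 = 25/36

25/36


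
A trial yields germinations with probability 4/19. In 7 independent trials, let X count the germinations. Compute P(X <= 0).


P(X<=0) = P(X=0)
= 170859375/893871739
= 170859375/893871739

170859375/893871739


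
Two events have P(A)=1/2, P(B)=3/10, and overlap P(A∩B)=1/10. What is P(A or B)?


P(A∪B) = P(A) + P(B) - P(A∩B)
= 1/2 + 3/10 - 1/10 = 7/10

7/10


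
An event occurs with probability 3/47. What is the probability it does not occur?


P(A') = 1 - P(A) = 1 - 3/47 = 44/47

44/47


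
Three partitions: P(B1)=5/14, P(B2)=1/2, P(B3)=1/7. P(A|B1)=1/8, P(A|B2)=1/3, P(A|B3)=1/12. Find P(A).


P(A) = P(A|B1)P(B1) + P(A|B2)P(B2) + P(A|B3)P(B3)
= 1/8*5/14 + 1/3*1/2 + 1/12*1/7
= 5/112 + 1/6 + 1/84 = 25/112

25/112


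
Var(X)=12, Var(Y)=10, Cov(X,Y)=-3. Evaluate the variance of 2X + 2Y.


Var(2X + 2Y) = 2^2*Var(X) + 2^2*Var(Y) + 2*2*2*Cov(X,Y)
= 4*12 + 4*10 + 8*(-3)
= 48 + 40 - 24 = 64

64


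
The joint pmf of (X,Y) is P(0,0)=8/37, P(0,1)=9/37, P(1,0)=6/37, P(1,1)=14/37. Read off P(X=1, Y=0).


Read from table: P(X=1, Y=0) = 6/37

6/37


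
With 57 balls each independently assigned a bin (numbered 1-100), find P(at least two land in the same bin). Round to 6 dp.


P(all different) = prod((100-i)/100 for i=0..56) = 0.000000
P(at least one match) = 1 - 0.000000 = 1.000000

1.000000


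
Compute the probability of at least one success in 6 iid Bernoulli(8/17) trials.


P(at least one) = 1 - P(none)
P(none) = (1 - 8/17)^6 = (9/17)^6 = 531441/24137569
P(at least one) = 1 - 531441/24137569 = 23606128/24137569

23606128/24137569


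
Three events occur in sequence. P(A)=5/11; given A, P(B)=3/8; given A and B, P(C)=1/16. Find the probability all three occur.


P(A∩B∩C) = P(A) * P(B|A) * P(C|A∩B)
= 5/11 * 3/8 * 1/16
= 15/88 * 1/16 = 15/1408

15/1408


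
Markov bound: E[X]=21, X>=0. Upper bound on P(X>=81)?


Markov: P(X >= a) <= E[X]/a
P(X >= 81) <= 21/81 = 7/27

7/27


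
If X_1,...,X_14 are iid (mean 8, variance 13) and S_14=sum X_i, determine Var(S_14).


By independence, Var(S_n) = n*Var(X_1) = 14*13 = 182

182


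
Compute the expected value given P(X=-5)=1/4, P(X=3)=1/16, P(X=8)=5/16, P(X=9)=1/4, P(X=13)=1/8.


E[X] = sum(x * P(x))
= -5*1/4 + 3*1/16 + 8*5/16 + 9*1/4 + 13*1/8
= 85/16

85/16


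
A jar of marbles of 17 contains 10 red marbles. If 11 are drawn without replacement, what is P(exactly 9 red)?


P(X=9) = C(10,9)*C(7,2) / C(17,11)
= 10*21 / 12376
= 210/12376 = 15/884

15/884


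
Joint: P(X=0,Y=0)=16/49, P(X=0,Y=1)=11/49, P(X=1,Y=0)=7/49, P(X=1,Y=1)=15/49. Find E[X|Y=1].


P(Y=1) = 26/49
E[X|Y=1] = (0*11 + 1*15)/26 = 15/26

15/26


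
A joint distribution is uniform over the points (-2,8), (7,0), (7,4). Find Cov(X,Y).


E[X]=4, E[Y]=4, E[XY]=4
Cov(X,Y) = E[XY] - E[X]E[Y] = 4 - 4*4 = -12

-12


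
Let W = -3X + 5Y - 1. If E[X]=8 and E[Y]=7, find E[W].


E[-3X + 5Y - 1] = -3*E[X] + 5*E[Y] - 1
= (-3)*(8) + (5)*(7) + (-1)
= -24 + 35 - 1 = 10

10


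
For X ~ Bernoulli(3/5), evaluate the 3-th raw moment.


For Bernoulli: X in {0,1}
E[X^3] = 0^3*(1-3/5) + 1^3*3/5 = 3/5

3/5


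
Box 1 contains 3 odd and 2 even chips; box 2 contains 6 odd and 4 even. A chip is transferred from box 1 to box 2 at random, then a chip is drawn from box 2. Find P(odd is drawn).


P(transfer odd) = 3/5; P(transfer even) = 2/5
If odd transferred: Urn II has 7 odd of 11, so P(odd|odd moved) = 7/11
If even transferred: Urn II has 6 odd of 11, so P(odd|even moved) = 6/11
By total probability: P(odd) = 3/5*7/11 + 2/5*6/11 = 3/5

3/5
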